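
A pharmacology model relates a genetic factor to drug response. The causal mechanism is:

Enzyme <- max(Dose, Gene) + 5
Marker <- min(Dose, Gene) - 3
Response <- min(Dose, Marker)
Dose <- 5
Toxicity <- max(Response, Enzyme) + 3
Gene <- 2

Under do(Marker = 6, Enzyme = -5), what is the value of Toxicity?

8

The joint intervention fixes Marker = 6, Enzyme = -5, removing each variable's own equation.
Response = min(Dose, Marker)  [with Dose=5, Marker=6]  = 5
Toxicity = max(Response, Enzyme) + 3  [with Response=5, Enzyme=-5]  = 8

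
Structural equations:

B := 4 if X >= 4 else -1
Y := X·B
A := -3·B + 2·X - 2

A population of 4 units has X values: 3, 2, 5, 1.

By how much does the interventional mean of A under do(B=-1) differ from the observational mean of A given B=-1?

The intervention sets B=-1 in all 4 units regardless of X. Recomputing A per unit gives 7, 5, 11, 3; average 6.5.
E[A|B=-1] averages over only the 3 units with B=-1 (X = 3, 2, 1): A = 7, 5, 3, mean 5.
Difference = 6.5 − 5 = 1.5.

1.5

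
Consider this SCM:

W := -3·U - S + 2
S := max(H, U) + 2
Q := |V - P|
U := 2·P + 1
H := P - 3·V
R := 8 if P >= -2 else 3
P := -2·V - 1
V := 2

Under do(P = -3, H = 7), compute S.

The joint intervention fixes P = -3, H = 7, removing each variable's own equation.
U = 2·P + 1  [with P=-3]  = -5
S = max(H, U) + 2  [with H=7, U=-5]  = 9

9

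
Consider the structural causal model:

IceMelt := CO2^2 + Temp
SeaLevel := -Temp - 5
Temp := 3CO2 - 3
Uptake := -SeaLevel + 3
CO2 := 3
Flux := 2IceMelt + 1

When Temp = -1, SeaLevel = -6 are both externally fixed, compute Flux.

17

Setting Temp = -1, SeaLevel = -6 by intervention discards those variables' equations.
IceMelt = CO2^2 + Temp  [with CO2=3, Temp=-1]  = 8
Flux = 2IceMelt + 1  [with IceMelt=8]  = 17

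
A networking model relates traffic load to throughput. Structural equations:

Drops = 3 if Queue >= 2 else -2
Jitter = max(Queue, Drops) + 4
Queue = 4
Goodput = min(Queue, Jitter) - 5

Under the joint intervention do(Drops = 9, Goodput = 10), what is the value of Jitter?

The joint intervention fixes Drops = 9, Goodput = 10, removing each variable's own equation.
Jitter = max(Queue, Drops) + 4  [with Queue=4, Drops=9]  = 13

13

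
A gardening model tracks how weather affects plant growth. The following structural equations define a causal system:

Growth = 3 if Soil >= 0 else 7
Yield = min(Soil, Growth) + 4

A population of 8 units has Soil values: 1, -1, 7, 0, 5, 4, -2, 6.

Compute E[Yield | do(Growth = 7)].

Every unit gets Growth=7 under the intervention. Yield values become 5, 3, 11, 4, 9, 8, 2, 10; E[Yield|do(Growth=7)] = 6.5.

6.5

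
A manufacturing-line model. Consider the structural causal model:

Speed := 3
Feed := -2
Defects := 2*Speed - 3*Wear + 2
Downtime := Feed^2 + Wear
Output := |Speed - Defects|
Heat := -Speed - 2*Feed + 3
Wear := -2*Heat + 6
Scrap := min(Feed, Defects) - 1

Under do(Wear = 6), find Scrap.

-11

Under do(Wear=6), the mechanism Wear := -2*Heat + 6 is discarded; Wear is fixed at 6.
Defects = 2*Speed - 3*Wear + 2  [with Speed=3, Wear=6]  = -10
Scrap = min(Feed, Defects) - 1  [with Feed=-2, Defects=-10]  = -11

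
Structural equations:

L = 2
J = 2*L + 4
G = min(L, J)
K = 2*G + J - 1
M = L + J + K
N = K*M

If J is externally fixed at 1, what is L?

2

Under do(J=1), the mechanism J = 2*L + 4 is discarded; J is fixed at 1.
L is not downstream of the intervention, so its value is determined by the original equations.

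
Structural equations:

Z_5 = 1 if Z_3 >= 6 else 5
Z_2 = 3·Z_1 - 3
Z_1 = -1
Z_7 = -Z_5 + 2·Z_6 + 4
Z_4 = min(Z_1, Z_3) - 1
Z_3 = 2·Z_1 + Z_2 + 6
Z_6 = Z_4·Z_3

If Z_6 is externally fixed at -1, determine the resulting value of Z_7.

Intervening sets Z_6 = -1 and removes its equation (Z_6 = Z_4·Z_3).
Z_2 = 3·Z_1 - 3  [with Z_1=-1]  = -6
Z_3 = 2·Z_1 + Z_2 + 6  [with Z_1=-1, Z_2=-6]  = -2
Z_5 = 1 if Z_3 >= 6 else 5  [with Z_3=-2]  = 5
Z_7 = -Z_5 + 2·Z_6 + 4  [with Z_5=5, Z_6=-1]  = -3

-3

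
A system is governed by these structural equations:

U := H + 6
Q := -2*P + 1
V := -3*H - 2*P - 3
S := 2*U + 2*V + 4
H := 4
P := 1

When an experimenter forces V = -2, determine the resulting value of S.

20

do(V=-2) replaces the equation V := -3*H - 2*P - 3 with the constant V = -2.
U = H + 6  [with H=4]  = 10
S = 2*U + 2*V + 4  [with U=10, V=-2]  = 20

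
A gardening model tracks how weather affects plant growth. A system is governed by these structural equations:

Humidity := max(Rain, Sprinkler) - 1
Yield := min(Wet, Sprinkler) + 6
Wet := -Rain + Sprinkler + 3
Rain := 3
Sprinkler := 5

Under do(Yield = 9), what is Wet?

do(Yield=9) replaces the equation Yield := min(Wet, Sprinkler) + 6 with the constant Yield = 9.
Wet is not downstream of the intervention, so its value is determined by the original equations.
Wet = -Rain + Sprinkler + 3  [with Rain=3, Sprinkler=5]  = 5

5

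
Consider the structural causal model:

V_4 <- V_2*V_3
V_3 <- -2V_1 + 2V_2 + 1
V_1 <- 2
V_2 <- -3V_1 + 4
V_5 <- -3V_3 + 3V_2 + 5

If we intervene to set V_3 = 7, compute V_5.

do(V_3=7) replaces the equation V_3 <- -2V_1 + 2V_2 + 1 with the constant V_3 = 7.
V_2 = -3V_1 + 4  [with V_1=2]  = -2
V_5 = -3V_3 + 3V_2 + 5  [with V_3=7, V_2=-2]  = -22

-22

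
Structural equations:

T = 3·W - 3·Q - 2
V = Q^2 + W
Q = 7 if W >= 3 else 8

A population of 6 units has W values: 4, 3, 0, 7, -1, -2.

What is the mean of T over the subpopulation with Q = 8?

-29

Observing Q=8 restricts to units where Q's equation naturally yields 8: W ∈ {0, -1, -2}. In that subpopulation T = -26, -29, -32, mean -29.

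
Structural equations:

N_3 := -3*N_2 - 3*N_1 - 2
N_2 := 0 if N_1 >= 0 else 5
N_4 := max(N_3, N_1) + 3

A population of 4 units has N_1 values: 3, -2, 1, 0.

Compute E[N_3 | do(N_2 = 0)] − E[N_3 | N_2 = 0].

Every unit gets N_2=0 under the intervention. N_3 values become -11, 4, -5, -2; E[N_3|do(N_2=0)] = -3.5.
E[N_3|N_2=0] averages over only the 3 units with N_2=0 (N_1 = 3, 1, 0): N_3 = -11, -5, -2, mean -6.
Difference = -3.5 − (-6) = 2.5.

2.5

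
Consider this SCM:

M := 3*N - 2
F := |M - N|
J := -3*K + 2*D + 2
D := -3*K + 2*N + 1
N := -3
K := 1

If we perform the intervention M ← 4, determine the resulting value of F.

7

The intervention breaks the incoming arrows to M: M := 3*N - 2 no longer applies, and M = 4.
F = |M - N|  [with M=4, N=-3]  = 7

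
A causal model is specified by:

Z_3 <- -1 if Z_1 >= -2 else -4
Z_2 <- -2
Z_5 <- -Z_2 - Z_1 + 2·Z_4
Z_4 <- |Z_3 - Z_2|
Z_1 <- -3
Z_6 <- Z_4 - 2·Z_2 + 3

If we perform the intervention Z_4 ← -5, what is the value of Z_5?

Intervening sets Z_4 = -5 and removes its equation (Z_4 <- |Z_3 - Z_2|).
Z_5 = -Z_2 - Z_1 + 2·Z_4  [with Z_2=-2, Z_1=-3, Z_4=-5]  = -5

-5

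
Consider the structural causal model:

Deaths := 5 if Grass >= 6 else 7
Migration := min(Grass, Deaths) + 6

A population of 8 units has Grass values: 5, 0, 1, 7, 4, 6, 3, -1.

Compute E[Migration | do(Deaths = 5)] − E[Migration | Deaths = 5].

Every unit gets Deaths=5 under the intervention. Migration values become 11, 6, 7, 11, 10, 11, 9, 5; E[Migration|do(Deaths=5)] = 8.75.
Conditioning on Deaths=5 selects the 2 unit(s) with Grass ∈ {7, 6}. Their Migration values: 11, 11. Mean = 11.
Difference = 8.75 − 11 = -2.25.

-2.25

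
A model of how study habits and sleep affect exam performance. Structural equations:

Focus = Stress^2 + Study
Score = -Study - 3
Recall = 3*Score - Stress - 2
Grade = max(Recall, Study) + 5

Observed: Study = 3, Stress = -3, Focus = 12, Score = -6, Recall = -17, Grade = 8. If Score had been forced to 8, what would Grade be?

30

Under do(Score=8), the mechanism Score = -Study - 3 is discarded; Score is fixed at 8.
Recall = 3*Score - Stress - 2  [with Score=8, Stress=-3]  = 25
Grade = max(Recall, Study) + 5  [with Recall=25, Study=3]  = 30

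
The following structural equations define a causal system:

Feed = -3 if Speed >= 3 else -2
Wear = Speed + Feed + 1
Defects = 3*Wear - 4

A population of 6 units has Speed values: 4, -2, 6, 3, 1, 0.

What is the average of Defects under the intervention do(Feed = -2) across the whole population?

-1

do(Feed=-2) breaks Feed's dependence on Speed. With Feed=-2 fixed, Defects across the units is 5, -13, 11, 2, -4, -7, mean -1.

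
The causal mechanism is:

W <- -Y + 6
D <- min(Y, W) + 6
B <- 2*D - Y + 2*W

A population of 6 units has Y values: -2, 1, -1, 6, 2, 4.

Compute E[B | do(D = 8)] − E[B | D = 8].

Every unit gets D=8 under the intervention. B values become 34, 25, 31, 10, 22, 16; E[B|do(D=8)] = 23.
Conditioning on D=8 selects the 2 unit(s) with Y ∈ {2, 4}. Their B values: 22, 16. Mean = 19.
Difference = 23 − 19 = 4.

4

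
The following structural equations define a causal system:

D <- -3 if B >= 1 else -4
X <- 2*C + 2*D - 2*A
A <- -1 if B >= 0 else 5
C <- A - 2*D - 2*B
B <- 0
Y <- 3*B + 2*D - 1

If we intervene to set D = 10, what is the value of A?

Under do(D=10), the mechanism D <- -3 if B >= 1 else -4 is discarded; D is fixed at 10.
Since A is not a descendant of the intervened variable, it is unaffected.
A = -1 if B >= 0 else 5  [with B=0]  = -1

-1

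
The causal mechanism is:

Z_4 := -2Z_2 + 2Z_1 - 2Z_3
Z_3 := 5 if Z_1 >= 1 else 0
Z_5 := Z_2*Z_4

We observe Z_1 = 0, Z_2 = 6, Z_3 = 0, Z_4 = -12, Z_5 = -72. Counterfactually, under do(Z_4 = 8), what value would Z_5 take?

48

Intervening sets Z_4 = 8 and removes its equation (Z_4 := -2Z_2 + 2Z_1 - 2Z_3).
Z_5 = Z_2*Z_4  [with Z_2=6, Z_4=8]  = 48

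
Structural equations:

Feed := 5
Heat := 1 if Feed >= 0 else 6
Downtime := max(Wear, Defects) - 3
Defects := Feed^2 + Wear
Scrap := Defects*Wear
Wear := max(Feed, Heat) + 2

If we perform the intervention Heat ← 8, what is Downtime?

Under do(Heat=8), the mechanism Heat := 1 if Feed >= 0 else 6 is discarded; Heat is fixed at 8.
Wear = max(Feed, Heat) + 2  [with Feed=5, Heat=8]  = 10
Defects = Feed^2 + Wear  [with Feed=5, Wear=10]  = 35
Downtime = max(Wear, Defects) - 3  [with Wear=10, Defects=35]  = 32

32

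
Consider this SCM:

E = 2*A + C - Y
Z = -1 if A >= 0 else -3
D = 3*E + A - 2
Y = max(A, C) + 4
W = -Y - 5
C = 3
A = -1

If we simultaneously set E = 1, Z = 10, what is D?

0

Under do(E = 1, Z = 10), each intervened variable's structural equation is replaced by its fixed value.
D = 3*E + A - 2  [with E=1, A=-1]  = 0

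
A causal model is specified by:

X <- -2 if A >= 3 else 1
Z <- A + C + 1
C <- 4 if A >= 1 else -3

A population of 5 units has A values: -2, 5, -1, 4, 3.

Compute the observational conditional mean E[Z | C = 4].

9

E[Z|C=4] averages over only the 3 units with C=4 (A = 5, 4, 3): Z = 10, 9, 8, mean 9.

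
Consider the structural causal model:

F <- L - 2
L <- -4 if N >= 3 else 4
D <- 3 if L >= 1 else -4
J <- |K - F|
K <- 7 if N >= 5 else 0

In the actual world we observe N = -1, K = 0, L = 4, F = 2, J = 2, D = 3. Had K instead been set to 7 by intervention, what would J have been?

do(K=7) replaces the equation K <- 7 if N >= 5 else 0 with the constant K = 7.
L = -4 if N >= 3 else 4  [with N=-1]  = 4
F = L - 2  [with L=4]  = 2
J = |K - F|  [with K=7, F=2]  = 5

5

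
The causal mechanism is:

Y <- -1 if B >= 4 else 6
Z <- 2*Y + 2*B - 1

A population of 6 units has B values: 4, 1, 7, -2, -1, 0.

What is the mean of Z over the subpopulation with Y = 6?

10

E[Z|Y=6] averages over only the 4 units with Y=6 (B = 1, -2, -1, 0): Z = 13, 7, 9, 11, mean 10.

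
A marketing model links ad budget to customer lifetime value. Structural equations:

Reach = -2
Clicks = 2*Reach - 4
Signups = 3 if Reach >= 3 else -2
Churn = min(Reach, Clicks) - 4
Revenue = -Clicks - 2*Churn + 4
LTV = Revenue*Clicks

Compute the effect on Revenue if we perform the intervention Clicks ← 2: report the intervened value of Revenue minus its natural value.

do(Clicks=2) replaces the equation Clicks = 2*Reach - 4 with the constant Clicks = 2.
Churn = min(Reach, Clicks) - 4  [with Reach=-2, Clicks=2]  = -6
Revenue = -Clicks - 2*Churn + 4  [with Clicks=2, Churn=-6]  = 14
Without intervention: Clicks = 2*Reach - 4  [with Reach=-2]  = -8; Churn = min(Reach, Clicks) - 4  [with Reach=-2, Clicks=-8]  = -12; Revenue = -Clicks - 2*Churn + 4  [with Clicks=-8, Churn=-12]  = 36.
Change = 14 − 36 = -22.

-22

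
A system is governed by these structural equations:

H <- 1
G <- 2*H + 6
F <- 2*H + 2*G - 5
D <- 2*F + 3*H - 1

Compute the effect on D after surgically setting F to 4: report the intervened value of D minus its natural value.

-18

The intervention breaks the incoming arrows to F: F <- 2*H + 2*G - 5 no longer applies, and F = 4.
D = 2*F + 3*H - 1  [with F=4, H=1]  = 10
Without intervention: G = 2*H + 6  [with H=1]  = 8; F = 2*H + 2*G - 5  [with H=1, G=8]  = 13; D = 2*F + 3*H - 1  [with F=13, H=1]  = 28.
Change = 10 − 28 = -18.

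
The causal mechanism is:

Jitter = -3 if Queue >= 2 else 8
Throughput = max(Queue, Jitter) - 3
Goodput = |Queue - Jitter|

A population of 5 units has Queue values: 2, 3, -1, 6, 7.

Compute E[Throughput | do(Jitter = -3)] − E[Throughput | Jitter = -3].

-1.1

The intervention sets Jitter=-3 in all 5 units regardless of Queue. Recomputing Throughput per unit gives -1, 0, -4, 3, 4; average 0.4.
E[Throughput|Jitter=-3] averages over only the 4 units with Jitter=-3 (Queue = 2, 3, 6, 7): Throughput = -1, 0, 3, 4, mean 1.5.
Difference = 0.4 − 1.5 = -1.1.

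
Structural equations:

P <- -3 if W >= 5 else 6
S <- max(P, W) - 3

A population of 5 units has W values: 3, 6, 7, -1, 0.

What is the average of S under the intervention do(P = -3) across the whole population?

0

do(P=-3) breaks P's dependence on W. With P=-3 fixed, S across the units is 0, 3, 4, -4, -3, mean 0.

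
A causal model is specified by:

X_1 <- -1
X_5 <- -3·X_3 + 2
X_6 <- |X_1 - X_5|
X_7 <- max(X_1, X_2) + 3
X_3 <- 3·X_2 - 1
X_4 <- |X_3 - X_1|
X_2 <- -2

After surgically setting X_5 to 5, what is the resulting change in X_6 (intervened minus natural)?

-18

The intervention breaks the incoming arrows to X_5: X_5 <- -3·X_3 + 2 no longer applies, and X_5 = 5.
X_6 = |X_1 - X_5|  [with X_1=-1, X_5=5]  = 6
Without intervention: X_3 = 3·X_2 - 1  [with X_2=-2]  = -7; X_5 = -3·X_3 + 2  [with X_3=-7]  = 23; X_6 = |X_1 - X_5|  [with X_1=-1, X_5=23]  = 24.
Change = 6 − 24 = -18.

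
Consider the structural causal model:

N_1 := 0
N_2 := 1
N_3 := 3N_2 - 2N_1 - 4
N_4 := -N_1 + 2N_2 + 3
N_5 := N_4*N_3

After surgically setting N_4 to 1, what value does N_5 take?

Intervening sets N_4 = 1 and removes its equation (N_4 := -N_1 + 2N_2 + 3).
N_3 = 3N_2 - 2N_1 - 4  [with N_2=1, N_1=0]  = -1
N_5 = N_4*N_3  [with N_4=1, N_3=-1]  = -1

-1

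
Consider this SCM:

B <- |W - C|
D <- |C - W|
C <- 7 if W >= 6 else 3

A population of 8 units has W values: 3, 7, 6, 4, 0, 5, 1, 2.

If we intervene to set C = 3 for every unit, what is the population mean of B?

2

The intervention sets C=3 in all 8 units regardless of W. Recomputing B per unit gives 0, 4, 3, 1, 3, 2, 2, 1; average 2.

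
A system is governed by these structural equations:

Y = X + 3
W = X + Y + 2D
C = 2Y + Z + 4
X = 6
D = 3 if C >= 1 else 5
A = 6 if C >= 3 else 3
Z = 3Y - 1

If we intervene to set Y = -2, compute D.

5

Under do(Y=-2), the mechanism Y = X + 3 is discarded; Y is fixed at -2.
Z = 3Y - 1  [with Y=-2]  = -7
C = 2Y + Z + 4  [with Y=-2, Z=-7]  = -7
D = 3 if C >= 1 else 5  [with C=-7]  = 5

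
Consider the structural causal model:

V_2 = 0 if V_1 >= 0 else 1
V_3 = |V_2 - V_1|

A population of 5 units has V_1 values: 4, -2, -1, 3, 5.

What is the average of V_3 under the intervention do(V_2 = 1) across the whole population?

2.8

do(V_2=1) breaks V_2's dependence on V_1. With V_2=1 fixed, V_3 across the units is 3, 3, 2, 2, 4, mean 2.8.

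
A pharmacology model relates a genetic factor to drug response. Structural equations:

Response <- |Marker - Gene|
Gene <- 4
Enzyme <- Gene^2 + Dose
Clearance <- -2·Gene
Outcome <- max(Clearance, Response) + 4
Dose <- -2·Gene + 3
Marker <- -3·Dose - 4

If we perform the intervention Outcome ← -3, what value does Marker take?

11

Under do(Outcome=-3), the mechanism Outcome <- max(Clearance, Response) + 4 is discarded; Outcome is fixed at -3.
Since Marker is not a descendant of the intervened variable, it is unaffected.
Dose = -2·Gene + 3  [with Gene=4]  = -5
Marker = -3·Dose - 4  [with Dose=-5]  = 11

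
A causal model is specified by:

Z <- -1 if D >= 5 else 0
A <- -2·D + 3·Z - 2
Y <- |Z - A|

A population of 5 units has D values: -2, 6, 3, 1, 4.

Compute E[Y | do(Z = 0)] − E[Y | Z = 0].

Under do(Z=0), Z's equation is replaced by Z=0 for every unit. Per-unit Y: 2, 14, 8, 4, 10. Mean = 7.6.
Conditioning on Z=0 selects the 4 unit(s) with D ∈ {-2, 3, 1, 4}. Their Y values: 2, 8, 4, 10. Mean = 6.
Difference = 7.6 − 6 = 1.6.

1.6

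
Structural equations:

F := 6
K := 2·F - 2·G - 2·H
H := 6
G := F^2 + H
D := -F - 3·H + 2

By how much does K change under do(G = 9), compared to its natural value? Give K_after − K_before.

The intervention breaks the incoming arrows to G: G := F^2 + H no longer applies, and G = 9.
K = 2·F - 2·G - 2·H  [with F=6, G=9, H=6]  = -18
Without intervention: G = F^2 + H  [with F=6, H=6]  = 42; K = 2·F - 2·G - 2·H  [with F=6, G=42, H=6]  = -84.
Change = -18 − (-84) = 66.

66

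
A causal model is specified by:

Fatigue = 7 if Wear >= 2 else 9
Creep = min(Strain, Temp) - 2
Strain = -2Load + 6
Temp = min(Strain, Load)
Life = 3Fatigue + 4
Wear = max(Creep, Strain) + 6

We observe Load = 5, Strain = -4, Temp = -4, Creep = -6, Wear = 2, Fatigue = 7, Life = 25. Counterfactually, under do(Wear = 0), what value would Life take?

Under do(Wear=0), the mechanism Wear = max(Creep, Strain) + 6 is discarded; Wear is fixed at 0.
Fatigue = 7 if Wear >= 2 else 9  [with Wear=0]  = 9
Life = 3Fatigue + 4  [with Fatigue=9]  = 31

31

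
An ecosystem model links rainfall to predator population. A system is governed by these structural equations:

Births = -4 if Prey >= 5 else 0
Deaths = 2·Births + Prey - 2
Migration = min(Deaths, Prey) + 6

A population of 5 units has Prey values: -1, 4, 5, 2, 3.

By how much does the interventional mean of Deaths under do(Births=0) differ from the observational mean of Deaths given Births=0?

0.6

do(Births=0) breaks Births's dependence on Prey. With Births=0 fixed, Deaths across the units is -3, 2, 3, 0, 1, mean 0.6.
Observing Births=0 restricts to units where Births's equation naturally yields 0: Prey ∈ {-1, 4, 2, 3}. In that subpopulation Deaths = -3, 2, 0, 1, mean 0.
Difference = 0.6 − 0 = 0.6.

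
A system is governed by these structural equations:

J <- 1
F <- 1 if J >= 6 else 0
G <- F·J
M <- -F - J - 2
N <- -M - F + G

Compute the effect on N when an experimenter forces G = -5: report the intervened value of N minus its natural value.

do(G=-5) replaces the equation G <- F·J with the constant G = -5.
F = 1 if J >= 6 else 0  [with J=1]  = 0
M = -F - J - 2  [with F=0, J=1]  = -3
N = -M - F + G  [with M=-3, F=0, G=-5]  = -2
Without intervention: F = 1 if J >= 6 else 0  [with J=1]  = 0; G = F·J  [with F=0, J=1]  = 0; M = -F - J - 2  [with F=0, J=1]  = -3; N = -M - F + G  [with M=-3, F=0, G=0]  = 3.
Change = -2 − 3 = -5.

-5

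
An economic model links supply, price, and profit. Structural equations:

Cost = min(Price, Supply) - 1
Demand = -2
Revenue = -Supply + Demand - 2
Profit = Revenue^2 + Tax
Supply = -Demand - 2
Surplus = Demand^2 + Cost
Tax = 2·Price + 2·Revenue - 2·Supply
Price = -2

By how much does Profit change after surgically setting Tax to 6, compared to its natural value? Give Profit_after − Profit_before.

Intervening sets Tax = 6 and removes its equation (Tax = 2·Price + 2·Revenue - 2·Supply).
Supply = -Demand - 2  [with Demand=-2]  = 0
Revenue = -Supply + Demand - 2  [with Supply=0, Demand=-2]  = -4
Profit = Revenue^2 + Tax  [with Revenue=-4, Tax=6]  = 22
Without intervention: Supply = -Demand - 2  [with Demand=-2]  = 0; Revenue = -Supply + Demand - 2  [with Supply=0, Demand=-2]  = -4; Tax = 2·Price + 2·Revenue - 2·Supply  [with Price=-2, Revenue=-4, Supply=0]  = -12; Profit = Revenue^2 + Tax  [with Revenue=-4, Tax=-12]  = 4.
Change = 22 − 4 = 18.

18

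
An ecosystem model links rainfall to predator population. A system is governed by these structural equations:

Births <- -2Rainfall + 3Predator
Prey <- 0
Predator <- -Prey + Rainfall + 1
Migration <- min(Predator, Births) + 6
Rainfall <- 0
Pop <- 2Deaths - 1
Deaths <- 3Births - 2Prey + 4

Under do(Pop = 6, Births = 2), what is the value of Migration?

Setting Pop = 6, Births = 2 by intervention discards those variables' equations.
Predator = -Prey + Rainfall + 1  [with Prey=0, Rainfall=0]  = 1
Migration = min(Predator, Births) + 6  [with Predator=1, Births=2]  = 7

7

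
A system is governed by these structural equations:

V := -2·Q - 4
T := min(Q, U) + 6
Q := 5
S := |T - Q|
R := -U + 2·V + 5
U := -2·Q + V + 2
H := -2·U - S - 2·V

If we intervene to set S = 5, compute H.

67

Intervening sets S = 5 and removes its equation (S := |T - Q|).
V = -2·Q - 4  [with Q=5]  = -14
U = -2·Q + V + 2  [with Q=5, V=-14]  = -22
H = -2·U - S - 2·V  [with U=-22, S=5, V=-14]  = 67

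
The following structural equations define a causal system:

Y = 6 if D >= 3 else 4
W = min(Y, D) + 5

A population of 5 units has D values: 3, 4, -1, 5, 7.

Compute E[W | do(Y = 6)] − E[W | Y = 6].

-1.1

do(Y=6) breaks Y's dependence on D. With Y=6 fixed, W across the units is 8, 9, 4, 10, 11, mean 8.4.
E[W|Y=6] averages over only the 4 units with Y=6 (D = 3, 4, 5, 7): W = 8, 9, 10, 11, mean 9.5.
Difference = 8.4 − 9.5 = -1.1.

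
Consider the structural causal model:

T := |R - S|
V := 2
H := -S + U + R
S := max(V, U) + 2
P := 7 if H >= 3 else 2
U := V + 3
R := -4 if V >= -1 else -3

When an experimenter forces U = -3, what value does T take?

8

Under do(U=-3), the mechanism U := V + 3 is discarded; U is fixed at -3.
S = max(V, U) + 2  [with V=2, U=-3]  = 4
R = -4 if V >= -1 else -3  [with V=2]  = -4
T = |R - S|  [with R=-4, S=4]  = 8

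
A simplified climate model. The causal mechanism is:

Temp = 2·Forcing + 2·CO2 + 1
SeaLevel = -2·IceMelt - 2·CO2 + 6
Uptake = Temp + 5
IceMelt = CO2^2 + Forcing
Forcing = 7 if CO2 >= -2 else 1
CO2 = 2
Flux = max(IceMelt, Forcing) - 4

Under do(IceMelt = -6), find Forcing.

7

The intervention breaks the incoming arrows to IceMelt: IceMelt = CO2^2 + Forcing no longer applies, and IceMelt = -6.
Since Forcing is not a descendant of the intervened variable, it is unaffected.
Forcing = 7 if CO2 >= -2 else 1  [with CO2=2]  = 7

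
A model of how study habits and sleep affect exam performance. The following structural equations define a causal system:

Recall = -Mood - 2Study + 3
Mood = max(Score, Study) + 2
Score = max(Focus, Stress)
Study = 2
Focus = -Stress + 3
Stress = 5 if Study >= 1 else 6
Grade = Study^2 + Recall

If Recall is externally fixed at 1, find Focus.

do(Recall=1) replaces the equation Recall = -Mood - 2Study + 3 with the constant Recall = 1.
Focus is not downstream of the intervention, so its value is determined by the original equations.
Stress = 5 if Study >= 1 else 6  [with Study=2]  = 5
Focus = -Stress + 3  [with Stress=5]  = -2

-2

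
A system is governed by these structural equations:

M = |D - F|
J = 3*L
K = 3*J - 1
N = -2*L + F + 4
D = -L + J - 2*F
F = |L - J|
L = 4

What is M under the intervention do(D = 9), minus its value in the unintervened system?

Intervening sets D = 9 and removes its equation (D = -L + J - 2*F).
J = 3*L  [with L=4]  = 12
F = |L - J|  [with L=4, J=12]  = 8
M = |D - F|  [with D=9, F=8]  = 1
Without intervention: J = 3*L  [with L=4]  = 12; F = |L - J|  [with L=4, J=12]  = 8; D = -L + J - 2*F  [with L=4, J=12, F=8]  = -8; M = |D - F|  [with D=-8, F=8]  = 16.
Change = 1 − 16 = -15.

-15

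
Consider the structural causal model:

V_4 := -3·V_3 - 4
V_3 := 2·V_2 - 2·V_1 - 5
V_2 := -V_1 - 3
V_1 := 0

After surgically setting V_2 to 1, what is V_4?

Under do(V_2=1), the mechanism V_2 := -V_1 - 3 is discarded; V_2 is fixed at 1.
V_3 = 2·V_2 - 2·V_1 - 5  [with V_2=1, V_1=0]  = -3
V_4 = -3·V_3 - 4  [with V_3=-3]  = 5

5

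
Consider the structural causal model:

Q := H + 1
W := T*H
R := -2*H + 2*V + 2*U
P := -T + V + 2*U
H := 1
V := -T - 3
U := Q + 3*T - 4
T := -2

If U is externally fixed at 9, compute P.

19

The intervention breaks the incoming arrows to U: U := Q + 3*T - 4 no longer applies, and U = 9.
V = -T - 3  [with T=-2]  = -1
P = -T + V + 2*U  [with T=-2, V=-1, U=9]  = 19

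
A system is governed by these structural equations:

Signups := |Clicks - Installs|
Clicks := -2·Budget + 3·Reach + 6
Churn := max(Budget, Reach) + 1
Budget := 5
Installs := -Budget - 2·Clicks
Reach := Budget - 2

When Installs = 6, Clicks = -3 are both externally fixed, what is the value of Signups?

The joint intervention fixes Installs = 6, Clicks = -3, removing each variable's own equation.
Signups = |Clicks - Installs|  [with Clicks=-3, Installs=6]  = 9

9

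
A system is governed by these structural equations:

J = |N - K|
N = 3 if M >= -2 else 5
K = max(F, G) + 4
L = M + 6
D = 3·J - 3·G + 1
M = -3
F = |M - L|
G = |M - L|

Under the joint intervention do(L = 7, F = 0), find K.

14

Setting L = 7, F = 0 by intervention discards those variables' equations.
G = |M - L|  [with M=-3, L=7]  = 10
K = max(F, G) + 4  [with F=0, G=10]  = 14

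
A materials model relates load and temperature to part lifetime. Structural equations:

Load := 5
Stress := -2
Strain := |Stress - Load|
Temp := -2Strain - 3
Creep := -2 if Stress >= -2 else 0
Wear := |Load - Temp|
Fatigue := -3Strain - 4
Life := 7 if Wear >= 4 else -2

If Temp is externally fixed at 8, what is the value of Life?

do(Temp=8) replaces the equation Temp := -2Strain - 3 with the constant Temp = 8.
Wear = |Load - Temp|  [with Load=5, Temp=8]  = 3
Life = 7 if Wear >= 4 else -2  [with Wear=3]  = -2

-2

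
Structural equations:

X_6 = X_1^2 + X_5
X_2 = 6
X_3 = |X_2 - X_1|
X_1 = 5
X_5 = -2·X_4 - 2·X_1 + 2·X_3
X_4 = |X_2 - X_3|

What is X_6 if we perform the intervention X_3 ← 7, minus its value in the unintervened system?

The intervention breaks the incoming arrows to X_3: X_3 = |X_2 - X_1| no longer applies, and X_3 = 7.
X_4 = |X_2 - X_3|  [with X_2=6, X_3=7]  = 1
X_5 = -2·X_4 - 2·X_1 + 2·X_3  [with X_4=1, X_1=5, X_3=7]  = 2
X_6 = X_1^2 + X_5  [with X_1=5, X_5=2]  = 27
Without intervention: X_3 = |X_2 - X_1|  [with X_2=6, X_1=5]  = 1; X_4 = |X_2 - X_3|  [with X_2=6, X_3=1]  = 5; X_5 = -2·X_4 - 2·X_1 + 2·X_3  [with X_4=5, X_1=5, X_3=1]  = -18; X_6 = X_1^2 + X_5  [with X_1=5, X_5=-18]  = 7.
Change = 27 − 7 = 20.

20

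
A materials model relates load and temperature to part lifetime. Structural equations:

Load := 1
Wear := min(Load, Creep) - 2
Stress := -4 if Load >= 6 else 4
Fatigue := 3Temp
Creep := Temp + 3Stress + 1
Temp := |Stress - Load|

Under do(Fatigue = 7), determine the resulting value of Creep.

16

do(Fatigue=7) replaces the equation Fatigue := 3Temp with the constant Fatigue = 7.
No directed path runs from Fatigue to Creep, so Creep keeps its natural value.
Stress = -4 if Load >= 6 else 4  [with Load=1]  = 4
Temp = |Stress - Load|  [with Stress=4, Load=1]  = 3
Creep = Temp + 3Stress + 1  [with Temp=3, Stress=4]  = 16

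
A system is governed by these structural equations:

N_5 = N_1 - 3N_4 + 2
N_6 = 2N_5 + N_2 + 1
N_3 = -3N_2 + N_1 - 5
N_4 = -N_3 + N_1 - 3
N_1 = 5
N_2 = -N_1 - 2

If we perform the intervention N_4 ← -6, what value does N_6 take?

44

Under do(N_4=-6), the mechanism N_4 = -N_3 + N_1 - 3 is discarded; N_4 is fixed at -6.
N_2 = -N_1 - 2  [with N_1=5]  = -7
N_5 = N_1 - 3N_4 + 2  [with N_1=5, N_4=-6]  = 25
N_6 = 2N_5 + N_2 + 1  [with N_5=25, N_2=-7]  = 44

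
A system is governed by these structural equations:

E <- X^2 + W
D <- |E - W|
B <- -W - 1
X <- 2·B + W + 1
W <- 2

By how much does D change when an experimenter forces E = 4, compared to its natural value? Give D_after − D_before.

-7

Intervening sets E = 4 and removes its equation (E <- X^2 + W).
D = |E - W|  [with E=4, W=2]  = 2
Without intervention: B = -W - 1  [with W=2]  = -3; X = 2·B + W + 1  [with B=-3, W=2]  = -3; E = X^2 + W  [with X=-3, W=2]  = 11; D = |E - W|  [with E=11, W=2]  = 9.
Change = 2 − 9 = -7.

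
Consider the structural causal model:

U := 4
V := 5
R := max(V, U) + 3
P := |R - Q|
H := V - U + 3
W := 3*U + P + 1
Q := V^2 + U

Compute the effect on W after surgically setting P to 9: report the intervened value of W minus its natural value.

-12

Intervening sets P = 9 and removes its equation (P := |R - Q|).
W = 3*U + P + 1  [with U=4, P=9]  = 22
Without intervention: Q = V^2 + U  [with V=5, U=4]  = 29; R = max(V, U) + 3  [with V=5, U=4]  = 8; P = |R - Q|  [with R=8, Q=29]  = 21; W = 3*U + P + 1  [with U=4, P=21]  = 34.
Change = 22 − 34 = -12.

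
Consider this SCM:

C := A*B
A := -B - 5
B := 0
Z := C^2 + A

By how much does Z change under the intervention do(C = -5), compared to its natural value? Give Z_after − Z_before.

25

The intervention breaks the incoming arrows to C: C := A*B no longer applies, and C = -5.
A = -B - 5  [with B=0]  = -5
Z = C^2 + A  [with C=-5, A=-5]  = 20
Without intervention: A = -B - 5  [with B=0]  = -5; C = A*B  [with A=-5, B=0]  = 0; Z = C^2 + A  [with C=0, A=-5]  = -5.
Change = 20 − (-5) = 25.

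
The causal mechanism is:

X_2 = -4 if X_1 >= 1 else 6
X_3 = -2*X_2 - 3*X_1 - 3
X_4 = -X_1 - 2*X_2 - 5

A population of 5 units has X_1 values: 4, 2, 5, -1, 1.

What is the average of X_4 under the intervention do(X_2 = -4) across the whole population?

The intervention sets X_2=-4 in all 5 units regardless of X_1. Recomputing X_4 per unit gives -1, 1, -2, 4, 2; average 0.8.

0.8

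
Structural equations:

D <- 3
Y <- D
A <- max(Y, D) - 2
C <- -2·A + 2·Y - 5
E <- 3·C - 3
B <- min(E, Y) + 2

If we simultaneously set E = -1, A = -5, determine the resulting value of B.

The joint intervention fixes E = -1, A = -5, removing each variable's own equation.
Y = D  [with D=3]  = 3
B = min(E, Y) + 2  [with E=-1, Y=3]  = 1

1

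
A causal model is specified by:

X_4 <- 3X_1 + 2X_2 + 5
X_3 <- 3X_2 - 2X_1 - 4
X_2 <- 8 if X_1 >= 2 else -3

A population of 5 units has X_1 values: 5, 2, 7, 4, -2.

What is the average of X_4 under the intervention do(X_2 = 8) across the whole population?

30.6

do(X_2=8) breaks X_2's dependence on X_1. With X_2=8 fixed, X_4 across the units is 36, 27, 42, 33, 15, mean 30.6.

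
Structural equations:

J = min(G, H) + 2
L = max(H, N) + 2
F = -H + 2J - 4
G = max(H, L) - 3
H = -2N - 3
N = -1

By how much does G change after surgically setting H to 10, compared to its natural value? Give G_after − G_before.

11

Under do(H=10), the mechanism H = -2N - 3 is discarded; H is fixed at 10.
L = max(H, N) + 2  [with H=10, N=-1]  = 12
G = max(H, L) - 3  [with H=10, L=12]  = 9
Without intervention: H = -2N - 3  [with N=-1]  = -1; L = max(H, N) + 2  [with H=-1, N=-1]  = 1; G = max(H, L) - 3  [with H=-1, L=1]  = -2.
Change = 9 − (-2) = 11.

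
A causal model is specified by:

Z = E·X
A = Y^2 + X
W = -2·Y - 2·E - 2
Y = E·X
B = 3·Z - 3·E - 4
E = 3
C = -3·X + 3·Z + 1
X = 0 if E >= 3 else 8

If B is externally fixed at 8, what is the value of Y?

do(B=8) replaces the equation B = 3·Z - 3·E - 4 with the constant B = 8.
Y is not downstream of the intervention, so its value is determined by the original equations.
X = 0 if E >= 3 else 8  [with E=3]  = 0
Y = E·X  [with E=3, X=0]  = 0

0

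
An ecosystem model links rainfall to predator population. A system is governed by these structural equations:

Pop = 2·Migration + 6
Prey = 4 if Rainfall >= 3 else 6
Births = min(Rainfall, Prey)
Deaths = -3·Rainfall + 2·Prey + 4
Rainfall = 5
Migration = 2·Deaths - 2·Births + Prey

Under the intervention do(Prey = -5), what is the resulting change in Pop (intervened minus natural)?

Under do(Prey=-5), the mechanism Prey = 4 if Rainfall >= 3 else 6 is discarded; Prey is fixed at -5.
Births = min(Rainfall, Prey)  [with Rainfall=5, Prey=-5]  = -5
Deaths = -3·Rainfall + 2·Prey + 4  [with Rainfall=5, Prey=-5]  = -21
Migration = 2·Deaths - 2·Births + Prey  [with Deaths=-21, Births=-5, Prey=-5]  = -37
Pop = 2·Migration + 6  [with Migration=-37]  = -68
Without intervention: Prey = 4 if Rainfall >= 3 else 6  [with Rainfall=5]  = 4; Births = min(Rainfall, Prey)  [with Rainfall=5, Prey=4]  = 4; Deaths = -3·Rainfall + 2·Prey + 4  [with Rainfall=5, Prey=4]  = -3; Migration = 2·Deaths - 2·Births + Prey  [with Deaths=-3, Births=4, Prey=4]  = -10; Pop = 2·Migration + 6  [with Migration=-10]  = -14.
Change = -68 − (-14) = -54.

-54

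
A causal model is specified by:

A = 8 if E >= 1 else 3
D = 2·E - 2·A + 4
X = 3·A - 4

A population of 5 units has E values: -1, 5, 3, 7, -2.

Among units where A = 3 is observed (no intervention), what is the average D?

-5

E[D|A=3] averages over only the 2 units with A=3 (E = -1, -2): D = -4, -6, mean -5.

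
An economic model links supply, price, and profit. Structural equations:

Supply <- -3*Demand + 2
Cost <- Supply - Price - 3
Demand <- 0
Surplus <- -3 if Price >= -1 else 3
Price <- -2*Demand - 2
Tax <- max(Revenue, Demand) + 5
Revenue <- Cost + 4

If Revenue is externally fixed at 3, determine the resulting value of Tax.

The intervention breaks the incoming arrows to Revenue: Revenue <- Cost + 4 no longer applies, and Revenue = 3.
Tax = max(Revenue, Demand) + 5  [with Revenue=3, Demand=0]  = 8

8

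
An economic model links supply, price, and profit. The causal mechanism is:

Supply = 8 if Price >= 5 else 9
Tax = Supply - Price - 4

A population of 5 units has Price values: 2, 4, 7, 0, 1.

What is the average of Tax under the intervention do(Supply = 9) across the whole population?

Every unit gets Supply=9 under the intervention. Tax values become 3, 1, -2, 5, 4; E[Tax|do(Supply=9)] = 2.2.

2.2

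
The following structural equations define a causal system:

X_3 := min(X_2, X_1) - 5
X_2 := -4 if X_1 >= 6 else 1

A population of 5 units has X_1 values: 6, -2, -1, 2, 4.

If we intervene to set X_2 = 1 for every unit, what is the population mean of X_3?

-5

Every unit gets X_2=1 under the intervention. X_3 values become -4, -7, -6, -4, -4; E[X_3|do(X_2=1)] = -5.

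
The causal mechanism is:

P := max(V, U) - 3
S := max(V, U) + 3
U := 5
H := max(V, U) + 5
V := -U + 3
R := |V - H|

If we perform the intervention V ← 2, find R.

do(V=2) replaces the equation V := -U + 3 with the constant V = 2.
H = max(V, U) + 5  [with V=2, U=5]  = 10
R = |V - H|  [with V=2, H=10]  = 8

8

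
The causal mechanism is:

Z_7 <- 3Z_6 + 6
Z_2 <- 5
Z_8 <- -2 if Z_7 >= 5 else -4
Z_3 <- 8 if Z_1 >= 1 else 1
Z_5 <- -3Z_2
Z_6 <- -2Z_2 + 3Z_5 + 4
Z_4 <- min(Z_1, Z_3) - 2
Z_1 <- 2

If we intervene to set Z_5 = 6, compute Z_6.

The intervention breaks the incoming arrows to Z_5: Z_5 <- -3Z_2 no longer applies, and Z_5 = 6.
Z_6 = -2Z_2 + 3Z_5 + 4  [with Z_2=5, Z_5=6]  = 12

12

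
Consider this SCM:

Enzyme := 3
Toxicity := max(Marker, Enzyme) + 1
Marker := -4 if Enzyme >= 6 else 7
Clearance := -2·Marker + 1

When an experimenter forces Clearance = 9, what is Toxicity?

Under do(Clearance=9), the mechanism Clearance := -2·Marker + 1 is discarded; Clearance is fixed at 9.
Since Toxicity is not a descendant of the intervened variable, it is unaffected.
Marker = -4 if Enzyme >= 6 else 7  [with Enzyme=3]  = 7
Toxicity = max(Marker, Enzyme) + 1  [with Marker=7, Enzyme=3]  = 8

8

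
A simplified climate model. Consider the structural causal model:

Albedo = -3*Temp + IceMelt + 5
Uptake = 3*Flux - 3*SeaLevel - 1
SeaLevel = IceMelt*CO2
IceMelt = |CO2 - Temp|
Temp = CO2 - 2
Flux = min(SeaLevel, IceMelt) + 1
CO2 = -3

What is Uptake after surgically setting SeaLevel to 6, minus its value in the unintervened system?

Under do(SeaLevel=6), the mechanism SeaLevel = IceMelt*CO2 is discarded; SeaLevel is fixed at 6.
Temp = CO2 - 2  [with CO2=-3]  = -5
IceMelt = |CO2 - Temp|  [with CO2=-3, Temp=-5]  = 2
Flux = min(SeaLevel, IceMelt) + 1  [with SeaLevel=6, IceMelt=2]  = 3
Uptake = 3*Flux - 3*SeaLevel - 1  [with Flux=3, SeaLevel=6]  = -10
Without intervention: Temp = CO2 - 2  [with CO2=-3]  = -5; IceMelt = |CO2 - Temp|  [with CO2=-3, Temp=-5]  = 2; SeaLevel = IceMelt*CO2  [with IceMelt=2, CO2=-3]  = -6; Flux = min(SeaLevel, IceMelt) + 1  [with SeaLevel=-6, IceMelt=2]  = -5; Uptake = 3*Flux - 3*SeaLevel - 1  [with Flux=-5, SeaLevel=-6]  = 2.
Change = -10 − 2 = -12.

-12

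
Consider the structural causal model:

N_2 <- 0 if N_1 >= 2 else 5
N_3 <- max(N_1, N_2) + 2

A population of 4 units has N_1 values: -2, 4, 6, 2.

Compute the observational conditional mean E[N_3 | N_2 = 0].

Conditioning on N_2=0 selects the 3 unit(s) with N_1 ∈ {4, 6, 2}. Their N_3 values: 6, 8, 4. Mean = 6.

6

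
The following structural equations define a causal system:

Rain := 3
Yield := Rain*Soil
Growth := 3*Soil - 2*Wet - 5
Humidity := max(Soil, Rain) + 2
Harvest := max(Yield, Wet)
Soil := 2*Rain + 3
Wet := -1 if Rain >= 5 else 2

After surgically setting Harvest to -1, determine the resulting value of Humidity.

The intervention breaks the incoming arrows to Harvest: Harvest := max(Yield, Wet) no longer applies, and Harvest = -1.
Humidity is not downstream of the intervention, so its value is determined by the original equations.
Soil = 2*Rain + 3  [with Rain=3]  = 9
Humidity = max(Soil, Rain) + 2  [with Soil=9, Rain=3]  = 11

11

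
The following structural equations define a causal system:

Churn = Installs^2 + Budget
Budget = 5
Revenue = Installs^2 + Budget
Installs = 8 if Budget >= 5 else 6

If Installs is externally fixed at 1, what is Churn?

The intervention breaks the incoming arrows to Installs: Installs = 8 if Budget >= 5 else 6 no longer applies, and Installs = 1.
Churn = Installs^2 + Budget  [with Installs=1, Budget=5]  = 6

6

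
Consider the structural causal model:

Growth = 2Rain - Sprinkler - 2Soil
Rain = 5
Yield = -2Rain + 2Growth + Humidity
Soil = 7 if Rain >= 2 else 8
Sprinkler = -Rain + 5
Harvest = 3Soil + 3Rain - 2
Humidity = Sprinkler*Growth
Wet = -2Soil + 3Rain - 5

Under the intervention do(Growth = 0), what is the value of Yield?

Under do(Growth=0), the mechanism Growth = 2Rain - Sprinkler - 2Soil is discarded; Growth is fixed at 0.
Sprinkler = -Rain + 5  [with Rain=5]  = 0
Humidity = Sprinkler*Growth  [with Sprinkler=0, Growth=0]  = 0
Yield = -2Rain + 2Growth + Humidity  [with Rain=5, Growth=0, Humidity=0]  = -10

-10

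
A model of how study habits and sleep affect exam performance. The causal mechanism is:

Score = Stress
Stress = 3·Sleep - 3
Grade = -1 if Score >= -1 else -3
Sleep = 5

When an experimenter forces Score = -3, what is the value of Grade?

The intervention breaks the incoming arrows to Score: Score = Stress no longer applies, and Score = -3.
Grade = -1 if Score >= -1 else -3  [with Score=-3]  = -3

-3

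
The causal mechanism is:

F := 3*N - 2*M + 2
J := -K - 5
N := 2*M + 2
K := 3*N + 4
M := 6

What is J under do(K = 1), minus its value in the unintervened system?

The intervention breaks the incoming arrows to K: K := 3*N + 4 no longer applies, and K = 1.
J = -K - 5  [with K=1]  = -6
Without intervention: N = 2*M + 2  [with M=6]  = 14; K = 3*N + 4  [with N=14]  = 46; J = -K - 5  [with K=46]  = -51.
Change = -6 − (-51) = 45.

45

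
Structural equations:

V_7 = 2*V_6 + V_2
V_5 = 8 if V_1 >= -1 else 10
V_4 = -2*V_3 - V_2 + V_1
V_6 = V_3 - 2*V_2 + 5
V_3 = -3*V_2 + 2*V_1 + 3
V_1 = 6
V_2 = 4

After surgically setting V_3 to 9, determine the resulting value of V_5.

8

do(V_3=9) replaces the equation V_3 = -3*V_2 + 2*V_1 + 3 with the constant V_3 = 9.
V_5 is not downstream of the intervention, so its value is determined by the original equations.
V_5 = 8 if V_1 >= -1 else 10  [with V_1=6]  = 8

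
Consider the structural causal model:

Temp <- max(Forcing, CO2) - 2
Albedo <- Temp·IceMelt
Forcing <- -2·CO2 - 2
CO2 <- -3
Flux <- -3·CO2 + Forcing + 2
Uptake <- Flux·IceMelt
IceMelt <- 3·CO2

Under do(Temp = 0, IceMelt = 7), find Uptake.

105

Under do(Temp = 0, IceMelt = 7), each intervened variable's structural equation is replaced by its fixed value.
Forcing = -2·CO2 - 2  [with CO2=-3]  = 4
Flux = -3·CO2 + Forcing + 2  [with CO2=-3, Forcing=4]  = 15
Uptake = Flux·IceMelt  [with Flux=15, IceMelt=7]  = 105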